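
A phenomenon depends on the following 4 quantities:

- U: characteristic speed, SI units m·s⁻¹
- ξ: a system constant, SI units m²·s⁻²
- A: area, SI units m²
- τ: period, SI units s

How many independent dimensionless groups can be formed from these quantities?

2

There are 4 variables and 2 base dimensions (L, T).
The dimension matrix has rank 2.
Independent dimensionless groups: 4 − 2 = 2.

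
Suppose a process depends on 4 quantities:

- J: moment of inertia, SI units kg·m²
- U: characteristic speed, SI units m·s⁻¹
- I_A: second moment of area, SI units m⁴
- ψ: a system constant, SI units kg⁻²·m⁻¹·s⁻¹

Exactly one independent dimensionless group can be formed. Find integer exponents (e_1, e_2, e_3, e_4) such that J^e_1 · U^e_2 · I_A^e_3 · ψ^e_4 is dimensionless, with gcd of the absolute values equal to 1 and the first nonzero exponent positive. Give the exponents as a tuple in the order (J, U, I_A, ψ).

M: e_1·(1) + e_2·(0) + e_3·(0) + e_4·(-2) = 0
L: e_1·(2) + e_2·(1) + e_3·(4) + e_4·(-1) = 0
T: e_1·(0) + e_2·(-1) + e_3·(0) + e_4·(-1) = 0
Solving this homogeneous linear system for the smallest-integer solution (first nonzero entry positive) gives (4, -2, -1, 2).

(4, -2, -1, 2)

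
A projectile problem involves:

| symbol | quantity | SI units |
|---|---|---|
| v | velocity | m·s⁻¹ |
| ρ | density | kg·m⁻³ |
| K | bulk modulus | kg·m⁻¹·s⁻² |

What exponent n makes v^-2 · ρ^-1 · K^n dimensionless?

Balance the M exponent: (1)·n from K, plus −2·(0) − (1) = -1 from the rest, must sum to zero.
n − 1 = 0, so n = 1.

1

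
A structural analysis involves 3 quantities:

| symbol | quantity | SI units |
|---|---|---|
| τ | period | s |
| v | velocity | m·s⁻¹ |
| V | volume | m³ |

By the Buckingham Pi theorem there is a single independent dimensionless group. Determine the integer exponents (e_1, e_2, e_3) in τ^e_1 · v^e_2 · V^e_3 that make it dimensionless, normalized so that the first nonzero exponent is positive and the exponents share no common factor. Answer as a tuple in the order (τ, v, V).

L: e_1·(0) + e_2·(1) + e_3·(3) = 0
T: e_1·(1) + e_2·(-1) + e_3·(0) = 0
Solving this homogeneous linear system for the smallest-integer solution (first nonzero entry positive) gives (3, 3, -1).

(3, 3, -1)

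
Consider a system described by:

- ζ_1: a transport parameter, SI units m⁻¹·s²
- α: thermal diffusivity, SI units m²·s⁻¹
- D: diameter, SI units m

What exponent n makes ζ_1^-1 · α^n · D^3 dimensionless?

-2

Balance the L exponent: (2)·n from α, plus −(-1) + 3·(1) = 4 from the rest, must sum to zero.
2n + 4 = 0, so n = -2.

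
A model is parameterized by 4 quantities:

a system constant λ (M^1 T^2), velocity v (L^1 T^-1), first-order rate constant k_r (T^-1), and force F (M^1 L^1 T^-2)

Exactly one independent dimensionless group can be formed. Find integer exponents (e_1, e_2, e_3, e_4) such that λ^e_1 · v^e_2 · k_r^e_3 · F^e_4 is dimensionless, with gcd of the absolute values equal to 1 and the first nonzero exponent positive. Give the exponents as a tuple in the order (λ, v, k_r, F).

M: e_1·(1) + e_2·(0) + e_3·(0) + e_4·(1) = 0
L: e_1·(0) + e_2·(1) + e_3·(0) + e_4·(1) = 0
T: e_1·(2) + e_2·(-1) + e_3·(-1) + e_4·(-2) = 0
Solving this homogeneous linear system for the smallest-integer solution (first nonzero entry positive) gives (1, 1, 3, -1).

(1, 1, 3, -1)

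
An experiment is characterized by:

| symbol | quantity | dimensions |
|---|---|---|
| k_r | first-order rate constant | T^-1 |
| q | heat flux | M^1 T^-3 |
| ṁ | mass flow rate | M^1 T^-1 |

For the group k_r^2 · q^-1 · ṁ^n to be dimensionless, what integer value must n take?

1

Balance the M exponent: (1)·n from ṁ, plus 2·(0) − (1) = -1 from the rest, must sum to zero.
n − 1 = 0, so n = 1.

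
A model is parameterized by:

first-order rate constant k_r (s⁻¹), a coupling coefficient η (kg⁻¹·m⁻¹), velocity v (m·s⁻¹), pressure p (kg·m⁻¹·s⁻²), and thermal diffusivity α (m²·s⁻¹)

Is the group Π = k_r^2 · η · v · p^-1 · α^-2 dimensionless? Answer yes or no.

Sum the exponent of each base dimension across the product:
  M: 2·[k_r]_M + [η]_M + [v]_M − [p]_M − 2·[α]_M = 2·(0) + (-1) + (0) − (1) − 2·(0) = -2
  L: 2·[k_r]_L + [η]_L + [v]_L − [p]_L − 2·[α]_L = 2·(0) + (-1) + (1) − (-1) − 2·(2) = -3
  T: 2·[k_r]_T + [η]_T + [v]_T − [p]_T − 2·[α]_T = 2·(-1) + (0) + (-1) − (-2) − 2·(-1) = 1
Net dimensions [M⁻² L⁻³ T] ≠ [1] — not dimensionless.

no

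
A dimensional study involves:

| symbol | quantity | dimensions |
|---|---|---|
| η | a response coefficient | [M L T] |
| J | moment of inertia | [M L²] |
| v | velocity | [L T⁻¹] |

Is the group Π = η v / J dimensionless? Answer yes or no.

yes

Sum the exponent of each base dimension across the product:
  M: [η]_M − [J]_M + [v]_M = (1) − (1) + (0) = 0
  L: [η]_L − [J]_L + [v]_L = (1) − (2) + (1) = 0
  T: [η]_T − [J]_T + [v]_T = (1) − (0) + (-1) = 0
All base exponents vanish — dimensionless.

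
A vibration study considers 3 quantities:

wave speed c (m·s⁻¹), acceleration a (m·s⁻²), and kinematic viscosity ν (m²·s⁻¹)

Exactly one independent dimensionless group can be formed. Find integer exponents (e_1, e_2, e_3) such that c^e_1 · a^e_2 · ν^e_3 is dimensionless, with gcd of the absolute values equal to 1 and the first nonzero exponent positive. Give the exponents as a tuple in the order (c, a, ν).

(3, -1, -1)

L: e_1·(1) + e_2·(1) + e_3·(2) = 0
T: e_1·(-1) + e_2·(-2) + e_3·(-1) = 0
Solving this homogeneous linear system for the smallest-integer solution (first nonzero entry positive) gives (3, -1, -1).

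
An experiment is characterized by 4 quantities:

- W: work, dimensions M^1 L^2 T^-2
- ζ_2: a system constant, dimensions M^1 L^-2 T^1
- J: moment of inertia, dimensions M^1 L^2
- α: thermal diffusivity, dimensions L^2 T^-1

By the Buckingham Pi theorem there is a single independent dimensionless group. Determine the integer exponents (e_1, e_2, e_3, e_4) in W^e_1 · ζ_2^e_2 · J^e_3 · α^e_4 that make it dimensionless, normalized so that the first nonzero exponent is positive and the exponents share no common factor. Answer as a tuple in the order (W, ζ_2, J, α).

(1, -2, 1, -4)

M: e_1·(1) + e_2·(1) + e_3·(1) + e_4·(0) = 0
L: e_1·(2) + e_2·(-2) + e_3·(2) + e_4·(2) = 0
T: e_1·(-2) + e_2·(1) + e_3·(0) + e_4·(-1) = 0
Solving this homogeneous linear system for the smallest-integer solution (first nonzero entry positive) gives (1, -2, 1, -4).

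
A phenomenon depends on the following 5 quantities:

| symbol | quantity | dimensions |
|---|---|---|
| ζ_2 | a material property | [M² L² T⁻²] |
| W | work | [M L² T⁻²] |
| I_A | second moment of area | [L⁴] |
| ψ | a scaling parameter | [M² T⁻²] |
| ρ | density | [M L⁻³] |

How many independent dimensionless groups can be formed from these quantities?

There are 5 variables and 3 base dimensions (M, L, T).
The dimension matrix has rank 3.
Independent dimensionless groups: 5 − 3 = 2.

2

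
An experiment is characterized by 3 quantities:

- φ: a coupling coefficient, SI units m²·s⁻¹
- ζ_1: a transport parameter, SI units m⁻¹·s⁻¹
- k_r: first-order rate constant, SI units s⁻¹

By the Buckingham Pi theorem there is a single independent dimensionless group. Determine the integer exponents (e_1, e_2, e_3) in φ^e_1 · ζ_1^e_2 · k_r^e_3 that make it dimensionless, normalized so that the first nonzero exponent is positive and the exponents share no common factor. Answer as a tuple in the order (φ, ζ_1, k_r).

L: e_1·(2) + e_2·(-1) + e_3·(0) = 0
T: e_1·(-1) + e_2·(-1) + e_3·(-1) = 0
Solving this homogeneous linear system for the smallest-integer solution (first nonzero entry positive) gives (1, 2, -3).

(1, 2, -3)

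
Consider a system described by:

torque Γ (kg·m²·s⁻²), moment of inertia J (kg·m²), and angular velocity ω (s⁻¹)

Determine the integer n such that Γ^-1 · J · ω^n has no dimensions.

Balance the T exponent: (-1)·n from ω, plus −(-2) + (0) = 2 from the rest, must sum to zero.
−n + 2 = 0, so n = 2.

2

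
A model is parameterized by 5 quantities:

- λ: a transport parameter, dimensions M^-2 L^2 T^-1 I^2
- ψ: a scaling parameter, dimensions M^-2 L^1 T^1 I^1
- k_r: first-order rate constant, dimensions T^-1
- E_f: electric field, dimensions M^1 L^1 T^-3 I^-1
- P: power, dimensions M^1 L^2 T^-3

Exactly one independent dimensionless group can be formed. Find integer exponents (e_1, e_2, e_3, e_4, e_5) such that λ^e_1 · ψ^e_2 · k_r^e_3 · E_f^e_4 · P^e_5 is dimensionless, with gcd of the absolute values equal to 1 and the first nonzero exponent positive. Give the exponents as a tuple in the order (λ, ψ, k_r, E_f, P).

(1, -1, -2, 1, -1)

M: e_1·(-2) + e_2·(-2) + e_3·(0) + e_4·(1) + e_5·(1) = 0
L: e_1·(2) + e_2·(1) + e_3·(0) + e_4·(1) + e_5·(2) = 0
T: e_1·(-1) + e_2·(1) + e_3·(-1) + e_4·(-3) + e_5·(-3) = 0
I: e_1·(2) + e_2·(1) + e_3·(0) + e_4·(-1) + e_5·(0) = 0
Solving this homogeneous linear system for the smallest-integer solution (first nonzero entry positive) gives (1, -1, -2, 1, -1).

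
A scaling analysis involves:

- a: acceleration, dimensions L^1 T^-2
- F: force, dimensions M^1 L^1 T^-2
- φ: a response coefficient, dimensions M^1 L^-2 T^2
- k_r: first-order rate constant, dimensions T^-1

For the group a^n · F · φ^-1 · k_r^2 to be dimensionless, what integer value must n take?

-3

Balance the L exponent: (1)·n from a, plus (1) − (-2) + 2·(0) = 3 from the rest, must sum to zero.
n + 3 = 0, so n = -3.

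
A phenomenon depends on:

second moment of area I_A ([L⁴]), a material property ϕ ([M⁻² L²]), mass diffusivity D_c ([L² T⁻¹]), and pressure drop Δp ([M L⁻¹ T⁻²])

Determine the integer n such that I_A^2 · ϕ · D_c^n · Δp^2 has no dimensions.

-4

Balance the L exponent: (2)·n from D_c, plus 2·(4) + (2) + 2·(-1) = 8 from the rest, must sum to zero.
2n + 8 = 0, so n = -4.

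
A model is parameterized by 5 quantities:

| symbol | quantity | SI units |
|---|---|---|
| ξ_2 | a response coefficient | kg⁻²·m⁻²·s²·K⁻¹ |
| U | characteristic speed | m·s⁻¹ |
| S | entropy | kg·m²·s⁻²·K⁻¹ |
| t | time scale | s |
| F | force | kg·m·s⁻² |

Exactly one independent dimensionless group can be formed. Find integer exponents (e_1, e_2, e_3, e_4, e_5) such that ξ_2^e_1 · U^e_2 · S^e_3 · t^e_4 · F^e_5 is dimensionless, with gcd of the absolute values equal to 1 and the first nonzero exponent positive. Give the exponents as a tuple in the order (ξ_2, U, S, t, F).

M: e_1·(-2) + e_2·(0) + e_3·(1) + e_4·(0) + e_5·(1) = 0
L: e_1·(-2) + e_2·(1) + e_3·(2) + e_4·(0) + e_5·(1) = 0
T: e_1·(2) + e_2·(-1) + e_3·(-2) + e_4·(1) + e_5·(-2) = 0
Θ: e_1·(-1) + e_2·(0) + e_3·(-1) + e_4·(0) + e_5·(0) = 0
Solving this homogeneous linear system for the smallest-integer solution (first nonzero entry positive) gives (1, 1, -1, 3, 3).

(1, 1, -1, 3, 3)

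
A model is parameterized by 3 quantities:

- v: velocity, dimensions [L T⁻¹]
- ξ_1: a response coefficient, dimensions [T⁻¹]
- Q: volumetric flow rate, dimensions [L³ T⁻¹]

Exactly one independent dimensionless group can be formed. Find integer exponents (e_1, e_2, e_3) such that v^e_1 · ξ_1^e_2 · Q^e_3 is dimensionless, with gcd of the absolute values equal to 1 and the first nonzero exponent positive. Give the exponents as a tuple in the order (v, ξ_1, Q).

L: e_1·(1) + e_2·(0) + e_3·(3) = 0
T: e_1·(-1) + e_2·(-1) + e_3·(-1) = 0
Solving this homogeneous linear system for the smallest-integer solution (first nonzero entry positive) gives (3, -2, -1).

(3, -2, -1)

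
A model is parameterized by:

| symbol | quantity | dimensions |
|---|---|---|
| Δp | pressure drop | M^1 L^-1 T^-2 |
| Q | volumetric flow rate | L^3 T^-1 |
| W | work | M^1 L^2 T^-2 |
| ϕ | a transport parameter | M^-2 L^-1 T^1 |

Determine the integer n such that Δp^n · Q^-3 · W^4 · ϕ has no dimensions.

-2

Balance the M exponent: (1)·n from Δp, plus −3·(0) + 4·(1) + (-2) = 2 from the rest, must sum to zero.
n + 2 = 0, so n = -2.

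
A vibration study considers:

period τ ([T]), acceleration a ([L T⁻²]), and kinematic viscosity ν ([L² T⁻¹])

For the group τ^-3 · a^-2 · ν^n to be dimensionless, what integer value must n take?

1

Balance the L exponent: (2)·n from ν, plus −3·(0) − 2·(1) = -2 from the rest, must sum to zero.
2n − 2 = 0, so n = 1.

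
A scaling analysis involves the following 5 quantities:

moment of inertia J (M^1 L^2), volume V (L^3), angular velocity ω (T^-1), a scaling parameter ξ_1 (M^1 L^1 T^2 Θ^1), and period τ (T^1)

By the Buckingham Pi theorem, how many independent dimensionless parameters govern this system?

1

There are 5 variables and 4 base dimensions (M, L, T, Θ).
The dimension matrix has rank 4.
Independent dimensionless groups: 5 − 4 = 1.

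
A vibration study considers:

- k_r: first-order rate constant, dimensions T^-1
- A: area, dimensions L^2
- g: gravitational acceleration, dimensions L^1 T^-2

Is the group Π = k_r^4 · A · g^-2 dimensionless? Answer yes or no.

yes

Sum the exponent of each base dimension across the product:
  L: 4·[k_r]_L + [A]_L − 2·[g]_L = 4·(0) + (2) − 2·(1) = 0
  T: 4·[k_r]_T + [A]_T − 2·[g]_T = 4·(-1) + (0) − 2·(-2) = 0
All base exponents vanish — dimensionless.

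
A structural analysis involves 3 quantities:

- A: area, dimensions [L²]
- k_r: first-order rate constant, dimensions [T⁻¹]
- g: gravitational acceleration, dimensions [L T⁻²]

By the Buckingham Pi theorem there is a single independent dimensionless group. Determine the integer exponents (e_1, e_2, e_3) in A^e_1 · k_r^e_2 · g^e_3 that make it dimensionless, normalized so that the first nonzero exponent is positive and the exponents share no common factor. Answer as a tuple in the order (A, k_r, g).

L: e_1·(2) + e_2·(0) + e_3·(1) = 0
T: e_1·(0) + e_2·(-1) + e_3·(-2) = 0
Solving this homogeneous linear system for the smallest-integer solution (first nonzero entry positive) gives (1, 4, -2).

(1, 4, -2)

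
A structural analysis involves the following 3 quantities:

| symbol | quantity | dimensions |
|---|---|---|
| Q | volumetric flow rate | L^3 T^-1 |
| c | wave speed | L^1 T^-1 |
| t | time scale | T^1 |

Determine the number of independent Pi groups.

There are 3 variables and 2 base dimensions (L, T).
The dimension matrix has rank 2.
Independent dimensionless groups: 3 − 2 = 1.

1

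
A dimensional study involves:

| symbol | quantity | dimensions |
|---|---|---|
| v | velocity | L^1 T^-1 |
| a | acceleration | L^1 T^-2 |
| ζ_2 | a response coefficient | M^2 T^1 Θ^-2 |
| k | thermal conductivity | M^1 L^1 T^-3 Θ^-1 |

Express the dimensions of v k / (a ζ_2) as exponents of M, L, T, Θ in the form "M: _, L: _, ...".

M: -1, L: 1, T: -3, Θ: 1

Collect each base-dimension exponent across the product:
  M: (0) − (0) − (2) + (1) = -1
  L: (1) − (1) − (0) + (1) = 1
  T: (-1) − (-2) − (1) + (-3) = -3
  Θ: (0) − (0) − (-2) + (-1) = 1
So the dimensions are [M⁻¹ L T⁻³ Θ].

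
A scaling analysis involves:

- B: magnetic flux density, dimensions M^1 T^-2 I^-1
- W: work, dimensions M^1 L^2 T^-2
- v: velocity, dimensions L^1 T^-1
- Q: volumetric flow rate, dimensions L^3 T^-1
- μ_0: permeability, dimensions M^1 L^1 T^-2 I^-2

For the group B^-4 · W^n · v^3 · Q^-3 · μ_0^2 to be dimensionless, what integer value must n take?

Balance the M exponent: (1)·n from W, plus −4·(1) + 3·(0) − 3·(0) + 2·(1) = -2 from the rest, must sum to zero.
n − 2 = 0, so n = 2.

2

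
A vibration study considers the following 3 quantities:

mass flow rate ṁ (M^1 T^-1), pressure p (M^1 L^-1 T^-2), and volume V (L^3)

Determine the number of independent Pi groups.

0

There are 3 variables and 3 base dimensions (M, L, T).
The dimension matrix has rank 3.
Independent dimensionless groups: 3 − 3 = 0.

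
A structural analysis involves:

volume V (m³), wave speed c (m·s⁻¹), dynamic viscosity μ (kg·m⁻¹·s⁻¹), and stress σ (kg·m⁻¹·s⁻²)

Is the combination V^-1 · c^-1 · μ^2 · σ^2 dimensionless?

Sum the exponent of each base dimension across the product:
  M: −[V]_M − [c]_M + 2·[μ]_M + 2·[σ]_M = −(0) − (0) + 2·(1) + 2·(1) = 4
  L: −[V]_L − [c]_L + 2·[μ]_L + 2·[σ]_L = −(3) − (1) + 2·(-1) + 2·(-1) = -8
  T: −[V]_T − [c]_T + 2·[μ]_T + 2·[σ]_T = −(0) − (-1) + 2·(-1) + 2·(-2) = -5
Net dimensions [M⁴ L⁻⁸ T⁻⁵] ≠ [1] — not dimensionless.

no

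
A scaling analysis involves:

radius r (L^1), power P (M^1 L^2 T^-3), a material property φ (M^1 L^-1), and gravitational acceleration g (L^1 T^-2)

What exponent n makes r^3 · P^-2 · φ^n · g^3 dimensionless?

2

Balance the M exponent: (1)·n from φ, plus 3·(0) − 2·(1) + 3·(0) = -2 from the rest, must sum to zero.
n − 2 = 0, so n = 2.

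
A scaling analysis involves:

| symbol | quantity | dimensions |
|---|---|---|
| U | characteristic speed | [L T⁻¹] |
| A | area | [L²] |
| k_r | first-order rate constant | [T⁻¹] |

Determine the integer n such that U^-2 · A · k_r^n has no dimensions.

Balance the T exponent: (-1)·n from k_r, plus −2·(-1) + (0) = 2 from the rest, must sum to zero.
−n + 2 = 0, so n = 2.

2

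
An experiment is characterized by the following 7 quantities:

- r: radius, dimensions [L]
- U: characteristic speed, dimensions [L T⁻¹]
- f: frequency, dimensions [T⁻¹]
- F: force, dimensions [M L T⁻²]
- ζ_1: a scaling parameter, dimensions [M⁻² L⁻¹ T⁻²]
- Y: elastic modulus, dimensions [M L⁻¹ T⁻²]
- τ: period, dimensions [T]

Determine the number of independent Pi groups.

4

There are 7 variables and 3 base dimensions (M, L, T).
The dimension matrix has rank 3.
Independent dimensionless groups: 7 − 3 = 4.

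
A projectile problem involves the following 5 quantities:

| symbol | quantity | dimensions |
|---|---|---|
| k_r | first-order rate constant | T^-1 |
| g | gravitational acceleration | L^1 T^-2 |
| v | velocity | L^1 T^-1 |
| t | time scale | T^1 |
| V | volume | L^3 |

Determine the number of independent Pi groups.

There are 5 variables and 2 base dimensions (L, T).
The dimension matrix has rank 2.
Independent dimensionless groups: 5 − 2 = 3.

3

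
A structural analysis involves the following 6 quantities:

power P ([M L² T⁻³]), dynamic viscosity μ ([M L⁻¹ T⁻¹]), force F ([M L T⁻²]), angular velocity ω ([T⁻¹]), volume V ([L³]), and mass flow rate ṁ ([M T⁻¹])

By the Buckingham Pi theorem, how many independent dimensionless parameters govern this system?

3

There are 6 variables and 3 base dimensions (M, L, T).
The dimension matrix has rank 3.
Independent dimensionless groups: 6 − 3 = 3.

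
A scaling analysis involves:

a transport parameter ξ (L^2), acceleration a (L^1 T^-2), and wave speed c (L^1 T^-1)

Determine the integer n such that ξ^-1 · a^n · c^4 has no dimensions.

Balance the L exponent: (1)·n from a, plus −(2) + 4·(1) = 2 from the rest, must sum to zero.
n + 2 = 0, so n = -2.

-2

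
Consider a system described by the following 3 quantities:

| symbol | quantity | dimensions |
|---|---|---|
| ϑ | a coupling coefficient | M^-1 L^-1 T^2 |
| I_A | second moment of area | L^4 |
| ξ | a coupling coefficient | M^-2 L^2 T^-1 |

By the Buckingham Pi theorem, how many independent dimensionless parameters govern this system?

There are 3 variables and 3 base dimensions (M, L, T).
The dimension matrix has rank 3.
Independent dimensionless groups: 3 − 3 = 0.

0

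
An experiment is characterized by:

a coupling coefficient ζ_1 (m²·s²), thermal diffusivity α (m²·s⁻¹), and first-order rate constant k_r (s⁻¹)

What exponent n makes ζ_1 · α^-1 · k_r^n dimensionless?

Balance the T exponent: (-1)·n from k_r, plus (2) − (-1) = 3 from the rest, must sum to zero.
−n + 3 = 0, so n = 3.

3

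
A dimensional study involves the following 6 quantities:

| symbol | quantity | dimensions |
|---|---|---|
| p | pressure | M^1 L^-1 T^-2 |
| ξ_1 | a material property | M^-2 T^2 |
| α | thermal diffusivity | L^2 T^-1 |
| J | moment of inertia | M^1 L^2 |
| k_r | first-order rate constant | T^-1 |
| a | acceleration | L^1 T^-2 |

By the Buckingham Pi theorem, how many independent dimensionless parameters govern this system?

There are 6 variables and 3 base dimensions (M, L, T).
The dimension matrix has rank 3.
Independent dimensionless groups: 6 − 3 = 3.

3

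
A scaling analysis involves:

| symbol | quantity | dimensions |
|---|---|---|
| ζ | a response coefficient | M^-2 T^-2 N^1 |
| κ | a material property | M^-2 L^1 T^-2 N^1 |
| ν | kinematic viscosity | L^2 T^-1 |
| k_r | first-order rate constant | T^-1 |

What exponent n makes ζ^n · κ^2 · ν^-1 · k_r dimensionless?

-2

Balance the M exponent: (-2)·n from ζ, plus 2·(-2) − (0) + (0) = -4 from the rest, must sum to zero.
-2n − 4 = 0, so n = -2.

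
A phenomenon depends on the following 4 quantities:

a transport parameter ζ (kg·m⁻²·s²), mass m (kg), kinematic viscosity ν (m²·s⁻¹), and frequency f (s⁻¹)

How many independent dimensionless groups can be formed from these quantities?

1

There are 4 variables and 3 base dimensions (M, L, T).
The dimension matrix has rank 3.
Independent dimensionless groups: 4 − 3 = 1.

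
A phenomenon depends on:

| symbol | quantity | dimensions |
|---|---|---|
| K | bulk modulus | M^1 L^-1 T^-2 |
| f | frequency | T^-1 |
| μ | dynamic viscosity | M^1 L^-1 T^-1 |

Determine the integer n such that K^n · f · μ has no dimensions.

Balance the M exponent: (1)·n from K, plus (0) + (1) = 1 from the rest, must sum to zero.
n + 1 = 0, so n = -1.

-1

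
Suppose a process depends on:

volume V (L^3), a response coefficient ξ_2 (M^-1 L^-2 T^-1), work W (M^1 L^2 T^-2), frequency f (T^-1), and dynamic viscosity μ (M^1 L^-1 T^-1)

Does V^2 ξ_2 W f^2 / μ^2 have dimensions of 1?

Sum the exponent of each base dimension across the product:
  M: 2·[V]_M + [ξ_2]_M + [W]_M + 2·[f]_M − 2·[μ]_M = 2·(0) + (-1) + (1) + 2·(0) − 2·(1) = -2
  L: 2·[V]_L + [ξ_2]_L + [W]_L + 2·[f]_L − 2·[μ]_L = 2·(3) + (-2) + (2) + 2·(0) − 2·(-1) = 8
  T: 2·[V]_T + [ξ_2]_T + [W]_T + 2·[f]_T − 2·[μ]_T = 2·(0) + (-1) + (-2) + 2·(-1) − 2·(-1) = -3
Net dimensions [M⁻² L⁸ T⁻³] ≠ [1] — not dimensionless.

no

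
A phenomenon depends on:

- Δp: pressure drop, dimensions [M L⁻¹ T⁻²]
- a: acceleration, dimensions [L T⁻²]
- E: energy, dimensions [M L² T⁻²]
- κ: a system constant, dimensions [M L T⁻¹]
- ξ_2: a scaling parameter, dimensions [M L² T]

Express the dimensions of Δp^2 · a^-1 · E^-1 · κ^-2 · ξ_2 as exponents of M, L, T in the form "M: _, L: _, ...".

M: 0, L: -5, T: 3

Collect each base-dimension exponent across the product:
  M: 2·(1) − (0) − (1) − 2·(1) + (1) = 0
  L: 2·(-1) − (1) − (2) − 2·(1) + (2) = -5
  T: 2·(-2) − (-2) − (-2) − 2·(-1) + (1) = 3
So the dimensions are [L⁻⁵ T³].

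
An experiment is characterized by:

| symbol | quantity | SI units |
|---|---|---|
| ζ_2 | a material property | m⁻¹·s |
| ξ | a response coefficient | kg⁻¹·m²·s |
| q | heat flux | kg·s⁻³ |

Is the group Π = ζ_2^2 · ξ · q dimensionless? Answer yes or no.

Sum the exponent of each base dimension across the product:
  M: 2·[ζ_2]_M + [ξ]_M + [q]_M = 2·(0) + (-1) + (1) = 0
  L: 2·[ζ_2]_L + [ξ]_L + [q]_L = 2·(-1) + (2) + (0) = 0
  T: 2·[ζ_2]_T + [ξ]_T + [q]_T = 2·(1) + (1) + (-3) = 0
All base exponents vanish — dimensionless.

yes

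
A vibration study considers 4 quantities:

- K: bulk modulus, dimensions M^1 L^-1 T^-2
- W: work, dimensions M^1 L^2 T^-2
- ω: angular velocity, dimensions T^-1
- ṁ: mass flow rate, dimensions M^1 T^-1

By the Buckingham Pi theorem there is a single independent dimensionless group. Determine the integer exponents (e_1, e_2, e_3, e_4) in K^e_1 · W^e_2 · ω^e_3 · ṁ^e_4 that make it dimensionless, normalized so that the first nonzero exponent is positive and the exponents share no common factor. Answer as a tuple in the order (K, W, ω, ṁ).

M: e_1·(1) + e_2·(1) + e_3·(0) + e_4·(1) = 0
L: e_1·(-1) + e_2·(2) + e_3·(0) + e_4·(0) = 0
T: e_1·(-2) + e_2·(-2) + e_3·(-1) + e_4·(-1) = 0
Solving this homogeneous linear system for the smallest-integer solution (first nonzero entry positive) gives (2, 1, -3, -3).

(2, 1, -3, -3)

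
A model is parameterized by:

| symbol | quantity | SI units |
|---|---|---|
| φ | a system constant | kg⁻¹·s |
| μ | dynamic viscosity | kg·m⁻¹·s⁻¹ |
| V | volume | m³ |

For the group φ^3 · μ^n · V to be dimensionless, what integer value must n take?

Balance the M exponent: (1)·n from μ, plus 3·(-1) + (0) = -3 from the rest, must sum to zero.
n − 3 = 0, so n = 3.

3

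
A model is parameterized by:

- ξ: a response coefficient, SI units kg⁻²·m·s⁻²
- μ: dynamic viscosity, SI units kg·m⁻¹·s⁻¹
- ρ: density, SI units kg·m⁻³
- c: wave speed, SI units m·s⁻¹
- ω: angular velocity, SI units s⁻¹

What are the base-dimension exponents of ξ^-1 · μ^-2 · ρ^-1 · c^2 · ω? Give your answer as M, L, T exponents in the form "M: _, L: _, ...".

M: -1, L: 6, T: 1

Collect each base-dimension exponent across the product:
  M: −(-2) − 2·(1) − (1) + 2·(0) + (0) = -1
  L: −(1) − 2·(-1) − (-3) + 2·(1) + (0) = 6
  T: −(-2) − 2·(-1) − (0) + 2·(-1) + (-1) = 1
So the dimensions are [M⁻¹ L⁶ T].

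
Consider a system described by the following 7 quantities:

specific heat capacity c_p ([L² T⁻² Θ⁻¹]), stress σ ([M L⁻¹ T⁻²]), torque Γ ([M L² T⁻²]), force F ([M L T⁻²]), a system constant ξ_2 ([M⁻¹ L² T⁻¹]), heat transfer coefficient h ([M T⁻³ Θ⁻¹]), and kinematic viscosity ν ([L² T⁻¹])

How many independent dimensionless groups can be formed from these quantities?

3

There are 7 variables and 4 base dimensions (M, L, T, Θ).
The dimension matrix has rank 4.
Independent dimensionless groups: 7 − 4 = 3.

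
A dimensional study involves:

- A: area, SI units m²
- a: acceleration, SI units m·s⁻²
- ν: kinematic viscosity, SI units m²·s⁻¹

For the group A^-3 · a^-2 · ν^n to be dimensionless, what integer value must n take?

Balance the L exponent: (2)·n from ν, plus −3·(2) − 2·(1) = -8 from the rest, must sum to zero.
2n − 8 = 0, so n = 4.

4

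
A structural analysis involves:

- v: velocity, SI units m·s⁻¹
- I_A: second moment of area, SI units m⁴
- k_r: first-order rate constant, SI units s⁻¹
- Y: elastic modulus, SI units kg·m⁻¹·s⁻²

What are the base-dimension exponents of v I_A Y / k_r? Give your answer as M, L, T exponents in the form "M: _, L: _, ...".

Collect each base-dimension exponent across the product:
  M: (0) + (0) − (0) + (1) = 1
  L: (1) + (4) − (0) + (-1) = 4
  T: (-1) + (0) − (-1) + (-2) = -2
So the dimensions are [M L⁴ T⁻²].

M: 1, L: 4, T: -2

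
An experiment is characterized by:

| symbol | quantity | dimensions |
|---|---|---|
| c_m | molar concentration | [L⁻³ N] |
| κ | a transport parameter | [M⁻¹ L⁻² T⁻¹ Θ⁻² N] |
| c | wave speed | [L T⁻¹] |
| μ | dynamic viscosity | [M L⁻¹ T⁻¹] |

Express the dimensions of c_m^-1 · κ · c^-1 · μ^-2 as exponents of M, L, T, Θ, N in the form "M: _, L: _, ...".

M: -3, L: 2, T: 2, Θ: -2, N: 0

Collect each base-dimension exponent across the product:
  M: −(0) + (-1) − (0) − 2·(1) = -3
  L: −(-3) + (-2) − (1) − 2·(-1) = 2
  T: −(0) + (-1) − (-1) − 2·(-1) = 2
  Θ: −(0) + (-2) − (0) − 2·(0) = -2
  N: −(1) + (1) − (0) − 2·(0) = 0
So the dimensions are [M⁻³ L² T² Θ⁻²].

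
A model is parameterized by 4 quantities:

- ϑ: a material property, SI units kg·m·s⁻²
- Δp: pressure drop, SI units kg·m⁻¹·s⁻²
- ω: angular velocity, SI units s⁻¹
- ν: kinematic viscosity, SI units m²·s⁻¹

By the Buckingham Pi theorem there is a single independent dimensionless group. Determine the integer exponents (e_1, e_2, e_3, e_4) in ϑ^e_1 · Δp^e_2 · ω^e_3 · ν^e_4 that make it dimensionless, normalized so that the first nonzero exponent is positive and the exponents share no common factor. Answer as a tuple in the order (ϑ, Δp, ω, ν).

M: e_1·(1) + e_2·(1) + e_3·(0) + e_4·(0) = 0
L: e_1·(1) + e_2·(-1) + e_3·(0) + e_4·(2) = 0
T: e_1·(-2) + e_2·(-2) + e_3·(-1) + e_4·(-1) = 0
Solving this homogeneous linear system for the smallest-integer solution (first nonzero entry positive) gives (1, -1, 1, -1).

(1, -1, 1, -1)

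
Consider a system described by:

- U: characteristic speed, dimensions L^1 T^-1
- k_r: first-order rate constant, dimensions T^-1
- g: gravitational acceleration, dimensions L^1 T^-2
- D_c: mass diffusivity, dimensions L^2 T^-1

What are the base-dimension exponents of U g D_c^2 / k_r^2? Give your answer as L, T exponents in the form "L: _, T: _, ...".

L: 6, T: -3

Collect each base-dimension exponent across the product:
  L: (1) − 2·(0) + (1) + 2·(2) = 6
  T: (-1) − 2·(-1) + (-2) + 2·(-1) = -3
So the dimensions are [L⁶ T⁻³].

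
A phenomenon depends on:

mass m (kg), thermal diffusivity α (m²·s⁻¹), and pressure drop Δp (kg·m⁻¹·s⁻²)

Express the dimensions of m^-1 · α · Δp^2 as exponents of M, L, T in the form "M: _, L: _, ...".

Collect each base-dimension exponent across the product:
  M: −(1) + (0) + 2·(1) = 1
  L: −(0) + (2) + 2·(-1) = 0
  T: −(0) + (-1) + 2·(-2) = -5
So the dimensions are [M T⁻⁵].

M: 1, L: 0, T: -5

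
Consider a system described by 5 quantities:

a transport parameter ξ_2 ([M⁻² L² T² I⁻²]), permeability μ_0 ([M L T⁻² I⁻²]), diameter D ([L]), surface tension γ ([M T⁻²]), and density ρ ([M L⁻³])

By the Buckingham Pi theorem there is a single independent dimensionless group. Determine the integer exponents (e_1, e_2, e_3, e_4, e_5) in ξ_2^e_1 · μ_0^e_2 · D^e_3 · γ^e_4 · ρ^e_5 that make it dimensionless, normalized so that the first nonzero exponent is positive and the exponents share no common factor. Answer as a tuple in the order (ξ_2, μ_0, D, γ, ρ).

M: e_1·(-2) + e_2·(1) + e_3·(0) + e_4·(1) + e_5·(1) = 0
L: e_1·(2) + e_2·(1) + e_3·(1) + e_4·(0) + e_5·(-3) = 0
T: e_1·(2) + e_2·(-2) + e_3·(0) + e_4·(-2) + e_5·(0) = 0
I: e_1·(-2) + e_2·(-2) + e_3·(0) + e_4·(0) + e_5·(0) = 0
Solving this homogeneous linear system for the smallest-integer solution (first nonzero entry positive) gives (1, -1, 2, 2, 1).

(1, -1, 2, 2, 1)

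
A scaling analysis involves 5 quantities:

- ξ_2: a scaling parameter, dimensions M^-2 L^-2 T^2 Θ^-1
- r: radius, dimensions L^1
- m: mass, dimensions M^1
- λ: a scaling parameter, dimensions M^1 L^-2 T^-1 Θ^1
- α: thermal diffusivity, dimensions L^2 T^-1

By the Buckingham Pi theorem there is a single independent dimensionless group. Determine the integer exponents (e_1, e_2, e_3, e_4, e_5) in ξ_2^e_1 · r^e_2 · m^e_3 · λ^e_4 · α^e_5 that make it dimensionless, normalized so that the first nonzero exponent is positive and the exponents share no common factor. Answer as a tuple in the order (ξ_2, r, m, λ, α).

M: e_1·(-2) + e_2·(0) + e_3·(1) + e_4·(1) + e_5·(0) = 0
L: e_1·(-2) + e_2·(1) + e_3·(0) + e_4·(-2) + e_5·(2) = 0
T: e_1·(2) + e_2·(0) + e_3·(0) + e_4·(-1) + e_5·(-1) = 0
Θ: e_1·(-1) + e_2·(0) + e_3·(0) + e_4·(1) + e_5·(0) = 0
Solving this homogeneous linear system for the smallest-integer solution (first nonzero entry positive) gives (1, 2, 1, 1, 1).

(1, 2, 1, 1, 1)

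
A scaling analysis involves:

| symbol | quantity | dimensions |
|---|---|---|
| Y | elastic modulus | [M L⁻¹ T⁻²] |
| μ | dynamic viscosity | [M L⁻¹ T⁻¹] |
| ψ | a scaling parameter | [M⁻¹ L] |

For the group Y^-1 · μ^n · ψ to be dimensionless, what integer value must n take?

Balance the M exponent: (1)·n from μ, plus −(1) + (-1) = -2 from the rest, must sum to zero.
n − 2 = 0, so n = 2.

2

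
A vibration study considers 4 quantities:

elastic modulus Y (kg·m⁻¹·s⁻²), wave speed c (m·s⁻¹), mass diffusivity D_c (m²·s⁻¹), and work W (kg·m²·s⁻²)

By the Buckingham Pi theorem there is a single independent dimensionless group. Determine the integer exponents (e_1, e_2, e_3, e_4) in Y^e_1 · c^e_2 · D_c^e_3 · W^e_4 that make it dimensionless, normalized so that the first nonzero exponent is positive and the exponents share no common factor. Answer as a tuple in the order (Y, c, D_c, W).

(1, -3, 3, -1)

M: e_1·(1) + e_2·(0) + e_3·(0) + e_4·(1) = 0
L: e_1·(-1) + e_2·(1) + e_3·(2) + e_4·(2) = 0
T: e_1·(-2) + e_2·(-1) + e_3·(-1) + e_4·(-2) = 0
Solving this homogeneous linear system for the smallest-integer solution (first nonzero entry positive) gives (1, -3, 3, -1).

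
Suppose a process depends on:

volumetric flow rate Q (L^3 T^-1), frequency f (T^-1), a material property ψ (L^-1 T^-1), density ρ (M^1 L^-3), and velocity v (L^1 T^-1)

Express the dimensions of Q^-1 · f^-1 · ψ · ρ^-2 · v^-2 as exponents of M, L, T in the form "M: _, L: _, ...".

M: -2, L: 0, T: 3

Collect each base-dimension exponent across the product:
  M: −(0) − (0) + (0) − 2·(1) − 2·(0) = -2
  L: −(3) − (0) + (-1) − 2·(-3) − 2·(1) = 0
  T: −(-1) − (-1) + (-1) − 2·(0) − 2·(-1) = 3
So the dimensions are [M⁻² T³].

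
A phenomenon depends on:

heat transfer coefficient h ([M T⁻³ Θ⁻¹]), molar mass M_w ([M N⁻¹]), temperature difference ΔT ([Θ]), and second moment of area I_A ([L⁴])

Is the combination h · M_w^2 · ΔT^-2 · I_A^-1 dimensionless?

Sum the exponent of each base dimension across the product:
  M: [h]_M + 2·[M_w]_M − 2·[ΔT]_M − [I_A]_M = (1) + 2·(1) − 2·(0) − (0) = 3
  L: [h]_L + 2·[M_w]_L − 2·[ΔT]_L − [I_A]_L = (0) + 2·(0) − 2·(0) − (4) = -4
  T: [h]_T + 2·[M_w]_T − 2·[ΔT]_T − [I_A]_T = (-3) + 2·(0) − 2·(0) − (0) = -3
  Θ: [h]_Θ + 2·[M_w]_Θ − 2·[ΔT]_Θ − [I_A]_Θ = (-1) + 2·(0) − 2·(1) − (0) = -3
  N: [h]_N + 2·[M_w]_N − 2·[ΔT]_N − [I_A]_N = (0) + 2·(-1) − 2·(0) − (0) = -2
Net dimensions [M³ L⁻⁴ T⁻³ Θ⁻³ N⁻²] ≠ [1] — not dimensionless.

no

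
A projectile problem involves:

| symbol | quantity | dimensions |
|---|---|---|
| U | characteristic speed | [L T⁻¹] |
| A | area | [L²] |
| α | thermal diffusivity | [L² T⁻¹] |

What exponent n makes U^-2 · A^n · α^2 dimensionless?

-1

Balance the L exponent: (2)·n from A, plus −2·(1) + 2·(2) = 2 from the rest, must sum to zero.
2n + 2 = 0, so n = -1.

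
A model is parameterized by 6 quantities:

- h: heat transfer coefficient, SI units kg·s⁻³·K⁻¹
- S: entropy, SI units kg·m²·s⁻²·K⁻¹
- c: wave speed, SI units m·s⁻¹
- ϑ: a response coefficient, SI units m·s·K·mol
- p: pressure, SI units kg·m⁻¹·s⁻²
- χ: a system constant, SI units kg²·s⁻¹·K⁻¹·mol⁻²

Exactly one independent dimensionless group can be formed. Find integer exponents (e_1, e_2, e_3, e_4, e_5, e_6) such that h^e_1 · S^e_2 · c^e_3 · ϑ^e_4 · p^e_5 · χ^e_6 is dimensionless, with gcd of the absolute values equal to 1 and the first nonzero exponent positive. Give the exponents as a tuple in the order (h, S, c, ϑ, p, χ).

(4, -3, 1, 2, -3, 1)

M: e_1·(1) + e_2·(1) + e_3·(0) + e_4·(0) + e_5·(1) + e_6·(2) = 0
L: e_1·(0) + e_2·(2) + e_3·(1) + e_4·(1) + e_5·(-1) + e_6·(0) = 0
T: e_1·(-3) + e_2·(-2) + e_3·(-1) + e_4·(1) + e_5·(-2) + e_6·(-1) = 0
Θ: e_1·(-1) + e_2·(-1) + e_3·(0) + e_4·(1) + e_5·(0) + e_6·(-1) = 0
N: e_1·(0) + e_2·(0) + e_3·(0) + e_4·(1) + e_5·(0) + e_6·(-2) = 0
Solving this homogeneous linear system for the smallest-integer solution (first nonzero entry positive) gives (4, -3, 1, 2, -3, 1).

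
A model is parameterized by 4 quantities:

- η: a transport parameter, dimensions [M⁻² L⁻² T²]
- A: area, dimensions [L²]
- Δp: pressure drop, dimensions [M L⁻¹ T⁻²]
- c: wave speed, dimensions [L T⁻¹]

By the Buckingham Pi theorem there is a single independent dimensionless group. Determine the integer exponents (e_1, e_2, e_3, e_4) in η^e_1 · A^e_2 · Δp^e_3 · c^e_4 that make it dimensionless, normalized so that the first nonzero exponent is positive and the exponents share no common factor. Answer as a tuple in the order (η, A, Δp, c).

(1, 3, 2, -2)

M: e_1·(-2) + e_2·(0) + e_3·(1) + e_4·(0) = 0
L: e_1·(-2) + e_2·(2) + e_3·(-1) + e_4·(1) = 0
T: e_1·(2) + e_2·(0) + e_3·(-2) + e_4·(-1) = 0
Solving this homogeneous linear system for the smallest-integer solution (first nonzero entry positive) gives (1, 3, 2, -2).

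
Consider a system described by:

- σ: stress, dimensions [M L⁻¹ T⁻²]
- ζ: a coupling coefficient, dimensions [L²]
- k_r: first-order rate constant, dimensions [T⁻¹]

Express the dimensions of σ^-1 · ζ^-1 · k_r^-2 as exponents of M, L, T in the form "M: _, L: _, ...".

M: -1, L: -1, T: 4

Collect each base-dimension exponent across the product:
  M: −(1) − (0) − 2·(0) = -1
  L: −(-1) − (2) − 2·(0) = -1
  T: −(-2) − (0) − 2·(-1) = 4
So the dimensions are [M⁻¹ L⁻¹ T⁴].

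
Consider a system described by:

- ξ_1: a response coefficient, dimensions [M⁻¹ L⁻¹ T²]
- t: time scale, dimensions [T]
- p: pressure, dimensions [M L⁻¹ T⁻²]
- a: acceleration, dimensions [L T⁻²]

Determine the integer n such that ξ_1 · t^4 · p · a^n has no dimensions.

Balance the L exponent: (1)·n from a, plus (-1) + 4·(0) + (-1) = -2 from the rest, must sum to zero.
n − 2 = 0, so n = 2.

2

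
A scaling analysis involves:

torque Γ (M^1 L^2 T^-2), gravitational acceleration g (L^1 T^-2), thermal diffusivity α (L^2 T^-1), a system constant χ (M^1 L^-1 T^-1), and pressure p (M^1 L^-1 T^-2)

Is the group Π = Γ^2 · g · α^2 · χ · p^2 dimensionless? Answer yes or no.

no

Sum the exponent of each base dimension across the product:
  M: 2·[Γ]_M + [g]_M + 2·[α]_M + [χ]_M + 2·[p]_M = 2·(1) + (0) + 2·(0) + (1) + 2·(1) = 5
  L: 2·[Γ]_L + [g]_L + 2·[α]_L + [χ]_L + 2·[p]_L = 2·(2) + (1) + 2·(2) + (-1) + 2·(-1) = 6
  T: 2·[Γ]_T + [g]_T + 2·[α]_T + [χ]_T + 2·[p]_T = 2·(-2) + (-2) + 2·(-1) + (-1) + 2·(-2) = -13
Net dimensions [M⁵ L⁶ T⁻¹³] ≠ [1] — not dimensionless.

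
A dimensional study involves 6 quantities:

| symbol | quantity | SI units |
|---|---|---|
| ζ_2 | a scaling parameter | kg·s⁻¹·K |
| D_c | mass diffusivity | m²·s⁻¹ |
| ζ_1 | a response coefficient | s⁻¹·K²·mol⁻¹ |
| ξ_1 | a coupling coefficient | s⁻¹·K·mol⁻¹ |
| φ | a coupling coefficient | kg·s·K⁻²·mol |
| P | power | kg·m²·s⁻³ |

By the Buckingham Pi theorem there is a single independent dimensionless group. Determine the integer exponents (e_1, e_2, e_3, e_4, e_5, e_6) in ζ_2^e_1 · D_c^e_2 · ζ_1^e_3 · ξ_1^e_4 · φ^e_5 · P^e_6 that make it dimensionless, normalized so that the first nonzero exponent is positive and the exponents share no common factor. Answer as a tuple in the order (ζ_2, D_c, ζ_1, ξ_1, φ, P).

(2, 1, -3, 2, -1, -1)

M: e_1·(1) + e_2·(0) + e_3·(0) + e_4·(0) + e_5·(1) + e_6·(1) = 0
L: e_1·(0) + e_2·(2) + e_3·(0) + e_4·(0) + e_5·(0) + e_6·(2) = 0
T: e_1·(-1) + e_2·(-1) + e_3·(-1) + e_4·(-1) + e_5·(1) + e_6·(-3) = 0
Θ: e_1·(1) + e_2·(0) + e_3·(2) + e_4·(1) + e_5·(-2) + e_6·(0) = 0
N: e_1·(0) + e_2·(0) + e_3·(-1) + e_4·(-1) + e_5·(1) + e_6·(0) = 0
Solving this homogeneous linear system for the smallest-integer solution (first nonzero entry positive) gives (2, 1, -3, 2, -1, -1).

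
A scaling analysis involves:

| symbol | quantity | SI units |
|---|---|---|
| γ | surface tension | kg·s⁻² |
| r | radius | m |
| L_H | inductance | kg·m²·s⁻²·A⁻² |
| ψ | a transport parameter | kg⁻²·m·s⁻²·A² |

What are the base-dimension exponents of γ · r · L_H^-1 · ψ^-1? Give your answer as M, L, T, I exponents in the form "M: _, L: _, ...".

Collect each base-dimension exponent across the product:
  M: (1) + (0) − (1) − (-2) = 2
  L: (0) + (1) − (2) − (1) = -2
  T: (-2) + (0) − (-2) − (-2) = 2
  I: (0) + (0) − (-2) − (2) = 0
So the dimensions are [M² L⁻² T²].

M: 2, L: -2, T: 2, I: 0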